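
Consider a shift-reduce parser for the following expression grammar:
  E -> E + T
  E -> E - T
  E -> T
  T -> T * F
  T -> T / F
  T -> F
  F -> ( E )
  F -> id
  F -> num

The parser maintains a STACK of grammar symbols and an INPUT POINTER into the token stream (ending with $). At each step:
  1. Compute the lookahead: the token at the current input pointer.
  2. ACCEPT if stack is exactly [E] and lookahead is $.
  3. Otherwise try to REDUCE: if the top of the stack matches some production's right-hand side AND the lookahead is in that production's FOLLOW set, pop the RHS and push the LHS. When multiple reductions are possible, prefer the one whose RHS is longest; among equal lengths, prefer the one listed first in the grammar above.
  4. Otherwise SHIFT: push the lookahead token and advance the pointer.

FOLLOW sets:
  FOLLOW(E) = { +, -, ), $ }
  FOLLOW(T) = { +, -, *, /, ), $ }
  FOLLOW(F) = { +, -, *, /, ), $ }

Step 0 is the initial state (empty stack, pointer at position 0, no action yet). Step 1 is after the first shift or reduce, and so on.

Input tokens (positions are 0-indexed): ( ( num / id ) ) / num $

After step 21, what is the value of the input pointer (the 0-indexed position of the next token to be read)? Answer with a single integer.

Step 1: shift (. Stack=[(] ptr=1 lookahead=( remaining=[( num / id ) ) / num $]
Step 2: shift (. Stack=[( (] ptr=2 lookahead=num remaining=[num / id ) ) / num $]
Step 3: shift num. Stack=[( ( num] ptr=3 lookahead=/ remaining=[/ id ) ) / num $]
Step 4: reduce F->num. Stack=[( ( F] ptr=3 lookahead=/ remaining=[/ id ) ) / num $]
Step 5: reduce T->F. Stack=[( ( T] ptr=3 lookahead=/ remaining=[/ id ) ) / num $]
Step 6: shift /. Stack=[( ( T /] ptr=4 lookahead=id remaining=[id ) ) / num $]
Step 7: shift id. Stack=[( ( T / id] ptr=5 lookahead=) remaining=[) ) / num $]
Step 8: reduce F->id. Stack=[( ( T / F] ptr=5 lookahead=) remaining=[) ) / num $]
Step 9: reduce T->T / F. Stack=[( ( T] ptr=5 lookahead=) remaining=[) ) / num $]
Step 10: reduce E->T. Stack=[( ( E] ptr=5 lookahead=) remaining=[) ) / num $]
Step 11: shift ). Stack=[( ( E )] ptr=6 lookahead=) remaining=[) / num $]
Step 12: reduce F->( E ). Stack=[( F] ptr=6 lookahead=) remaining=[) / num $]
Step 13: reduce T->F. Stack=[( T] ptr=6 lookahead=) remaining=[) / num $]
Step 14: reduce E->T. Stack=[( E] ptr=6 lookahead=) remaining=[) / num $]
Step 15: shift ). Stack=[( E )] ptr=7 lookahead=/ remaining=[/ num $]
Step 16: reduce F->( E ). Stack=[F] ptr=7 lookahead=/ remaining=[/ num $]
Step 17: reduce T->F. Stack=[T] ptr=7 lookahead=/ remaining=[/ num $]
Step 18: shift /. Stack=[T /] ptr=8 lookahead=num remaining=[num $]
Step 19: shift num. Stack=[T / num] ptr=9 lookahead=$ remaining=[$]
Step 20: reduce F->num. Stack=[T / F] ptr=9 lookahead=$ remaining=[$]
Step 21: reduce T->T / F. Stack=[T] ptr=9 lookahead=$ remaining=[$]

Answer: 9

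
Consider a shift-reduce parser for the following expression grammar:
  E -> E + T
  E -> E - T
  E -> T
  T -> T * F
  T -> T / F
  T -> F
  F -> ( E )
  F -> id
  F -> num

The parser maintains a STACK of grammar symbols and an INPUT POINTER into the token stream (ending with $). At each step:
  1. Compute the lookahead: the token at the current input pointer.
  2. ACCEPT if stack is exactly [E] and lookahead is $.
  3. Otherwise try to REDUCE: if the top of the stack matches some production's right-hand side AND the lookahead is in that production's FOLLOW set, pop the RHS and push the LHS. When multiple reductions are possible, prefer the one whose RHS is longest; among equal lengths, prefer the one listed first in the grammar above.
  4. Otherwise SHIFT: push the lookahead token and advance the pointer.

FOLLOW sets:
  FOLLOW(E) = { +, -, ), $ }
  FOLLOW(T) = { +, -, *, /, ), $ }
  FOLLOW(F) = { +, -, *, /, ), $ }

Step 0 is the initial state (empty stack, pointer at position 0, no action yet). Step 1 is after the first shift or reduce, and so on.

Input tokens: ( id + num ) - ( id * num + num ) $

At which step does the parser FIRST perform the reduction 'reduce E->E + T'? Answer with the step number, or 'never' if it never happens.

Answer: 10

Derivation:
Step 1: shift (. Stack=[(] ptr=1 lookahead=id remaining=[id + num ) - ( id * num + num ) $]
Step 2: shift id. Stack=[( id] ptr=2 lookahead=+ remaining=[+ num ) - ( id * num + num ) $]
Step 3: reduce F->id. Stack=[( F] ptr=2 lookahead=+ remaining=[+ num ) - ( id * num + num ) $]
Step 4: reduce T->F. Stack=[( T] ptr=2 lookahead=+ remaining=[+ num ) - ( id * num + num ) $]
Step 5: reduce E->T. Stack=[( E] ptr=2 lookahead=+ remaining=[+ num ) - ( id * num + num ) $]
Step 6: shift +. Stack=[( E +] ptr=3 lookahead=num remaining=[num ) - ( id * num + num ) $]
Step 7: shift num. Stack=[( E + num] ptr=4 lookahead=) remaining=[) - ( id * num + num ) $]
Step 8: reduce F->num. Stack=[( E + F] ptr=4 lookahead=) remaining=[) - ( id * num + num ) $]
Step 9: reduce T->F. Stack=[( E + T] ptr=4 lookahead=) remaining=[) - ( id * num + num ) $]
Step 10: reduce E->E + T. Stack=[( E] ptr=4 lookahead=) remaining=[) - ( id * num + num ) $]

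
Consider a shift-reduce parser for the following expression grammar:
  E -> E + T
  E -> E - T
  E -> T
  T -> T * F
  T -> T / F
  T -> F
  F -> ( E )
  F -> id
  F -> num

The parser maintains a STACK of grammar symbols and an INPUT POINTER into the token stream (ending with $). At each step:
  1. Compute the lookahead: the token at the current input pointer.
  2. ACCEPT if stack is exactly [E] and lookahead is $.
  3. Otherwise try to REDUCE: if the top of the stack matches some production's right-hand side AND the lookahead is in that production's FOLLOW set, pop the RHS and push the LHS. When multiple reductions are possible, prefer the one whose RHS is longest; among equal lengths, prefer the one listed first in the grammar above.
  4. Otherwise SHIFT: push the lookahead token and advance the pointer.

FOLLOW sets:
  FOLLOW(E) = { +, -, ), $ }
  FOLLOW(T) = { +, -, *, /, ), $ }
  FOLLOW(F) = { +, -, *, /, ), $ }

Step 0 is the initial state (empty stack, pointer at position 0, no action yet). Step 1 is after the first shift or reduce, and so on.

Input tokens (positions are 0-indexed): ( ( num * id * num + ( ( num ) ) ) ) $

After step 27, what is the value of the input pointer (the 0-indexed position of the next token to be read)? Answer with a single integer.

Answer: 13

Derivation:
Step 1: shift (. Stack=[(] ptr=1 lookahead=( remaining=[( num * id * num + ( ( num ) ) ) ) $]
Step 2: shift (. Stack=[( (] ptr=2 lookahead=num remaining=[num * id * num + ( ( num ) ) ) ) $]
Step 3: shift num. Stack=[( ( num] ptr=3 lookahead=* remaining=[* id * num + ( ( num ) ) ) ) $]
Step 4: reduce F->num. Stack=[( ( F] ptr=3 lookahead=* remaining=[* id * num + ( ( num ) ) ) ) $]
Step 5: reduce T->F. Stack=[( ( T] ptr=3 lookahead=* remaining=[* id * num + ( ( num ) ) ) ) $]
Step 6: shift *. Stack=[( ( T *] ptr=4 lookahead=id remaining=[id * num + ( ( num ) ) ) ) $]
Step 7: shift id. Stack=[( ( T * id] ptr=5 lookahead=* remaining=[* num + ( ( num ) ) ) ) $]
Step 8: reduce F->id. Stack=[( ( T * F] ptr=5 lookahead=* remaining=[* num + ( ( num ) ) ) ) $]
Step 9: reduce T->T * F. Stack=[( ( T] ptr=5 lookahead=* remaining=[* num + ( ( num ) ) ) ) $]
Step 10: shift *. Stack=[( ( T *] ptr=6 lookahead=num remaining=[num + ( ( num ) ) ) ) $]
Step 11: shift num. Stack=[( ( T * num] ptr=7 lookahead=+ remaining=[+ ( ( num ) ) ) ) $]
Step 12: reduce F->num. Stack=[( ( T * F] ptr=7 lookahead=+ remaining=[+ ( ( num ) ) ) ) $]
Step 13: reduce T->T * F. Stack=[( ( T] ptr=7 lookahead=+ remaining=[+ ( ( num ) ) ) ) $]
Step 14: reduce E->T. Stack=[( ( E] ptr=7 lookahead=+ remaining=[+ ( ( num ) ) ) ) $]
Step 15: shift +. Stack=[( ( E +] ptr=8 lookahead=( remaining=[( ( num ) ) ) ) $]
Step 16: shift (. Stack=[( ( E + (] ptr=9 lookahead=( remaining=[( num ) ) ) ) $]
Step 17: shift (. Stack=[( ( E + ( (] ptr=10 lookahead=num remaining=[num ) ) ) ) $]
Step 18: shift num. Stack=[( ( E + ( ( num] ptr=11 lookahead=) remaining=[) ) ) ) $]
Step 19: reduce F->num. Stack=[( ( E + ( ( F] ptr=11 lookahead=) remaining=[) ) ) ) $]
Step 20: reduce T->F. Stack=[( ( E + ( ( T] ptr=11 lookahead=) remaining=[) ) ) ) $]
Step 21: reduce E->T. Stack=[( ( E + ( ( E] ptr=11 lookahead=) remaining=[) ) ) ) $]
Step 22: shift ). Stack=[( ( E + ( ( E )] ptr=12 lookahead=) remaining=[) ) ) $]
Step 23: reduce F->( E ). Stack=[( ( E + ( F] ptr=12 lookahead=) remaining=[) ) ) $]
Step 24: reduce T->F. Stack=[( ( E + ( T] ptr=12 lookahead=) remaining=[) ) ) $]
Step 25: reduce E->T. Stack=[( ( E + ( E] ptr=12 lookahead=) remaining=[) ) ) $]
Step 26: shift ). Stack=[( ( E + ( E )] ptr=13 lookahead=) remaining=[) ) $]
Step 27: reduce F->( E ). Stack=[( ( E + F] ptr=13 lookahead=) remaining=[) ) $]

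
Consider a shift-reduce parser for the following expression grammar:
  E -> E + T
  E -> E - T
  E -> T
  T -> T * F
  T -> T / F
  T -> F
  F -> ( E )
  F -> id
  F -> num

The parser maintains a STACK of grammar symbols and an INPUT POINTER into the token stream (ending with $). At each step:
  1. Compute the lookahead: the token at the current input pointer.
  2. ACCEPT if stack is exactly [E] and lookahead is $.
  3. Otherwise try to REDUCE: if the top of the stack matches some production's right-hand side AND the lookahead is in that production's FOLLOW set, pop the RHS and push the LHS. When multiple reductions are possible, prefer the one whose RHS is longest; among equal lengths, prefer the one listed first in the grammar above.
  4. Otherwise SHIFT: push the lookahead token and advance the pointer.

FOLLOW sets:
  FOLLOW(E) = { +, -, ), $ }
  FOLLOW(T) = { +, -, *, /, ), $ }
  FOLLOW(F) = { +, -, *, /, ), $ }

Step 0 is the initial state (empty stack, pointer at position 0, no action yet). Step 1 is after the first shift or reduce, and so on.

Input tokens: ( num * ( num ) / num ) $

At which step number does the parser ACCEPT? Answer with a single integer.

Step 1: shift (. Stack=[(] ptr=1 lookahead=num remaining=[num * ( num ) / num ) $]
Step 2: shift num. Stack=[( num] ptr=2 lookahead=* remaining=[* ( num ) / num ) $]
Step 3: reduce F->num. Stack=[( F] ptr=2 lookahead=* remaining=[* ( num ) / num ) $]
Step 4: reduce T->F. Stack=[( T] ptr=2 lookahead=* remaining=[* ( num ) / num ) $]
Step 5: shift *. Stack=[( T *] ptr=3 lookahead=( remaining=[( num ) / num ) $]
Step 6: shift (. Stack=[( T * (] ptr=4 lookahead=num remaining=[num ) / num ) $]
Step 7: shift num. Stack=[( T * ( num] ptr=5 lookahead=) remaining=[) / num ) $]
Step 8: reduce F->num. Stack=[( T * ( F] ptr=5 lookahead=) remaining=[) / num ) $]
Step 9: reduce T->F. Stack=[( T * ( T] ptr=5 lookahead=) remaining=[) / num ) $]
Step 10: reduce E->T. Stack=[( T * ( E] ptr=5 lookahead=) remaining=[) / num ) $]
Step 11: shift ). Stack=[( T * ( E )] ptr=6 lookahead=/ remaining=[/ num ) $]
Step 12: reduce F->( E ). Stack=[( T * F] ptr=6 lookahead=/ remaining=[/ num ) $]
Step 13: reduce T->T * F. Stack=[( T] ptr=6 lookahead=/ remaining=[/ num ) $]
Step 14: shift /. Stack=[( T /] ptr=7 lookahead=num remaining=[num ) $]
Step 15: shift num. Stack=[( T / num] ptr=8 lookahead=) remaining=[) $]
Step 16: reduce F->num. Stack=[( T / F] ptr=8 lookahead=) remaining=[) $]
Step 17: reduce T->T / F. Stack=[( T] ptr=8 lookahead=) remaining=[) $]
Step 18: reduce E->T. Stack=[( E] ptr=8 lookahead=) remaining=[) $]
Step 19: shift ). Stack=[( E )] ptr=9 lookahead=$ remaining=[$]
Step 20: reduce F->( E ). Stack=[F] ptr=9 lookahead=$ remaining=[$]
Step 21: reduce T->F. Stack=[T] ptr=9 lookahead=$ remaining=[$]
Step 22: reduce E->T. Stack=[E] ptr=9 lookahead=$ remaining=[$]
Step 23: accept. Stack=[E] ptr=9 lookahead=$ remaining=[$]

Answer: 23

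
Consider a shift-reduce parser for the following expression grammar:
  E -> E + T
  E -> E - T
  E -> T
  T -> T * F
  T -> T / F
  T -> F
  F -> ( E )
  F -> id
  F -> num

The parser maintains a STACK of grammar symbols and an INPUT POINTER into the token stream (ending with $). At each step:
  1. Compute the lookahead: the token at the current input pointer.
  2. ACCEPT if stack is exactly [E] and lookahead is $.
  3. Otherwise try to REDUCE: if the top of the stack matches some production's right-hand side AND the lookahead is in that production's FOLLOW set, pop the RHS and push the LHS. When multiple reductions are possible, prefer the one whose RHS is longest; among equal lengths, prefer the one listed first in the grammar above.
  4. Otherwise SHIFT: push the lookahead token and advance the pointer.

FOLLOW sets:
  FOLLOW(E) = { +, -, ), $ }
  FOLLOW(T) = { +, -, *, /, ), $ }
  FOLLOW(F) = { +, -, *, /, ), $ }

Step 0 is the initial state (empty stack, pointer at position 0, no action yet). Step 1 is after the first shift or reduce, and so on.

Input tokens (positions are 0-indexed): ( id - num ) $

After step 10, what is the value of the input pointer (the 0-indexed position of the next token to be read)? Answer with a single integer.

Step 1: shift (. Stack=[(] ptr=1 lookahead=id remaining=[id - num ) $]
Step 2: shift id. Stack=[( id] ptr=2 lookahead=- remaining=[- num ) $]
Step 3: reduce F->id. Stack=[( F] ptr=2 lookahead=- remaining=[- num ) $]
Step 4: reduce T->F. Stack=[( T] ptr=2 lookahead=- remaining=[- num ) $]
Step 5: reduce E->T. Stack=[( E] ptr=2 lookahead=- remaining=[- num ) $]
Step 6: shift -. Stack=[( E -] ptr=3 lookahead=num remaining=[num ) $]
Step 7: shift num. Stack=[( E - num] ptr=4 lookahead=) remaining=[) $]
Step 8: reduce F->num. Stack=[( E - F] ptr=4 lookahead=) remaining=[) $]
Step 9: reduce T->F. Stack=[( E - T] ptr=4 lookahead=) remaining=[) $]
Step 10: reduce E->E - T. Stack=[( E] ptr=4 lookahead=) remaining=[) $]

Answer: 4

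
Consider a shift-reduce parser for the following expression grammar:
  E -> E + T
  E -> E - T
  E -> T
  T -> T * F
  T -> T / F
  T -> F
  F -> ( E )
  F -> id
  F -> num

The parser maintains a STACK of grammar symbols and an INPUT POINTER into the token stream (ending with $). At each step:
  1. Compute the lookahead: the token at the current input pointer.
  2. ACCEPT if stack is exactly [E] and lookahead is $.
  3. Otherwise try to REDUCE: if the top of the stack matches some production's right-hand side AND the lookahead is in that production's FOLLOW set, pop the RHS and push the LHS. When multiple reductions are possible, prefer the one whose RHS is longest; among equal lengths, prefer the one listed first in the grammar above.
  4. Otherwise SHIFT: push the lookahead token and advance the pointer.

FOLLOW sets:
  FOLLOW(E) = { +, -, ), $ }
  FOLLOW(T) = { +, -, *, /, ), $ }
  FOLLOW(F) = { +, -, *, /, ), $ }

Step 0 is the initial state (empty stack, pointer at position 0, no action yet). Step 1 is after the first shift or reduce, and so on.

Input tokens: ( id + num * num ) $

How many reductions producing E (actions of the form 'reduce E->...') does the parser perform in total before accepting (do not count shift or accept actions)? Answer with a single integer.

Step 1: shift (. Stack=[(] ptr=1 lookahead=id remaining=[id + num * num ) $]
Step 2: shift id. Stack=[( id] ptr=2 lookahead=+ remaining=[+ num * num ) $]
Step 3: reduce F->id. Stack=[( F] ptr=2 lookahead=+ remaining=[+ num * num ) $]
Step 4: reduce T->F. Stack=[( T] ptr=2 lookahead=+ remaining=[+ num * num ) $]
Step 5: reduce E->T. Stack=[( E] ptr=2 lookahead=+ remaining=[+ num * num ) $]
Step 6: shift +. Stack=[( E +] ptr=3 lookahead=num remaining=[num * num ) $]
Step 7: shift num. Stack=[( E + num] ptr=4 lookahead=* remaining=[* num ) $]
Step 8: reduce F->num. Stack=[( E + F] ptr=4 lookahead=* remaining=[* num ) $]
Step 9: reduce T->F. Stack=[( E + T] ptr=4 lookahead=* remaining=[* num ) $]
Step 10: shift *. Stack=[( E + T *] ptr=5 lookahead=num remaining=[num ) $]
Step 11: shift num. Stack=[( E + T * num] ptr=6 lookahead=) remaining=[) $]
Step 12: reduce F->num. Stack=[( E + T * F] ptr=6 lookahead=) remaining=[) $]
Step 13: reduce T->T * F. Stack=[( E + T] ptr=6 lookahead=) remaining=[) $]
Step 14: reduce E->E + T. Stack=[( E] ptr=6 lookahead=) remaining=[) $]
Step 15: shift ). Stack=[( E )] ptr=7 lookahead=$ remaining=[$]
Step 16: reduce F->( E ). Stack=[F] ptr=7 lookahead=$ remaining=[$]
Step 17: reduce T->F. Stack=[T] ptr=7 lookahead=$ remaining=[$]
Step 18: reduce E->T. Stack=[E] ptr=7 lookahead=$ remaining=[$]
Step 19: accept. Stack=[E] ptr=7 lookahead=$ remaining=[$]

Answer: 3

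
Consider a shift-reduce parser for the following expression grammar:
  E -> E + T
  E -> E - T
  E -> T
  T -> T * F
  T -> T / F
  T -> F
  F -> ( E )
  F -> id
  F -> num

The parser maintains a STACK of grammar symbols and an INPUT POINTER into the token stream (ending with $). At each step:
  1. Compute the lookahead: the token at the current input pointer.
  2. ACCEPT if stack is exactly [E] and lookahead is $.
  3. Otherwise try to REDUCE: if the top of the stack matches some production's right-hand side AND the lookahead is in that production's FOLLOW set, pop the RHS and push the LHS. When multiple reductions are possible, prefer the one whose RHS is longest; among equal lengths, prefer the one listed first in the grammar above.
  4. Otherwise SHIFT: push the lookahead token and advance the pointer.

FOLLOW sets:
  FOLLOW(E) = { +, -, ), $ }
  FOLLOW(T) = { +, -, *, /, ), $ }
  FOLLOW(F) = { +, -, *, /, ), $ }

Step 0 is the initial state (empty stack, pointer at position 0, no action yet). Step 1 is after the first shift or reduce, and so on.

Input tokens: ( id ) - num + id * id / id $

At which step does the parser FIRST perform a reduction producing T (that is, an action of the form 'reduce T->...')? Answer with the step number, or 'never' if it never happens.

Answer: 4

Derivation:
Step 1: shift (. Stack=[(] ptr=1 lookahead=id remaining=[id ) - num + id * id / id $]
Step 2: shift id. Stack=[( id] ptr=2 lookahead=) remaining=[) - num + id * id / id $]
Step 3: reduce F->id. Stack=[( F] ptr=2 lookahead=) remaining=[) - num + id * id / id $]
Step 4: reduce T->F. Stack=[( T] ptr=2 lookahead=) remaining=[) - num + id * id / id $]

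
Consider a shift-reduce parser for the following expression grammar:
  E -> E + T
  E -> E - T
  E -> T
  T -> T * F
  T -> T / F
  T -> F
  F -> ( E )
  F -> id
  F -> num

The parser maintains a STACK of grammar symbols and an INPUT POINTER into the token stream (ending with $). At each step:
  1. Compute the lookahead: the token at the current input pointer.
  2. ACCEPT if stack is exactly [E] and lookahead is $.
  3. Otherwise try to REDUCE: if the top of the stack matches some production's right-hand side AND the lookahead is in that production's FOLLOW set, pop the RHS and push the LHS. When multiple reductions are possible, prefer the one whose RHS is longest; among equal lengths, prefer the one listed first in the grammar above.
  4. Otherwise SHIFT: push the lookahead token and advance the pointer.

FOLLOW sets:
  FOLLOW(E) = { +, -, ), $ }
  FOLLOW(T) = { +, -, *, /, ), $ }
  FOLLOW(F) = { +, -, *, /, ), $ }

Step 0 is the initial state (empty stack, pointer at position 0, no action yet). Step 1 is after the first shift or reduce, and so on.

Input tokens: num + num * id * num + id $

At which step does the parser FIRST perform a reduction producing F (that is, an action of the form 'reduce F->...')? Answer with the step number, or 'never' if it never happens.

Step 1: shift num. Stack=[num] ptr=1 lookahead=+ remaining=[+ num * id * num + id $]
Step 2: reduce F->num. Stack=[F] ptr=1 lookahead=+ remaining=[+ num * id * num + id $]

Answer: 2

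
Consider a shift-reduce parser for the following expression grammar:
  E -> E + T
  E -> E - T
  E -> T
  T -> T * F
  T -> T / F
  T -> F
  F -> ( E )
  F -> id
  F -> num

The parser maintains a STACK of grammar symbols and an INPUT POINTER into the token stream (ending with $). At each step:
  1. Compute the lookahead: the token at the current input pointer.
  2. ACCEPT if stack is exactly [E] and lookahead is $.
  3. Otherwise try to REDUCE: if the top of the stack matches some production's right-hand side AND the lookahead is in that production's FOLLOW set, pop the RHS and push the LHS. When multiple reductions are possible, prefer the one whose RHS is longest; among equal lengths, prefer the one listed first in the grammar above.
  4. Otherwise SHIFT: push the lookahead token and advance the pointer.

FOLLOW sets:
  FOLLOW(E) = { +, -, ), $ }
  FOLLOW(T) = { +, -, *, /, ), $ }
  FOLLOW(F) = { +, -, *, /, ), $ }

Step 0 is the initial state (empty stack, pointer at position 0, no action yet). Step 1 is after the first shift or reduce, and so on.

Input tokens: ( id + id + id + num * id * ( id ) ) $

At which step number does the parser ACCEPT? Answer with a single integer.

Step 1: shift (. Stack=[(] ptr=1 lookahead=id remaining=[id + id + id + num * id * ( id ) ) $]
Step 2: shift id. Stack=[( id] ptr=2 lookahead=+ remaining=[+ id + id + num * id * ( id ) ) $]
Step 3: reduce F->id. Stack=[( F] ptr=2 lookahead=+ remaining=[+ id + id + num * id * ( id ) ) $]
Step 4: reduce T->F. Stack=[( T] ptr=2 lookahead=+ remaining=[+ id + id + num * id * ( id ) ) $]
Step 5: reduce E->T. Stack=[( E] ptr=2 lookahead=+ remaining=[+ id + id + num * id * ( id ) ) $]
Step 6: shift +. Stack=[( E +] ptr=3 lookahead=id remaining=[id + id + num * id * ( id ) ) $]
Step 7: shift id. Stack=[( E + id] ptr=4 lookahead=+ remaining=[+ id + num * id * ( id ) ) $]
Step 8: reduce F->id. Stack=[( E + F] ptr=4 lookahead=+ remaining=[+ id + num * id * ( id ) ) $]
Step 9: reduce T->F. Stack=[( E + T] ptr=4 lookahead=+ remaining=[+ id + num * id * ( id ) ) $]
Step 10: reduce E->E + T. Stack=[( E] ptr=4 lookahead=+ remaining=[+ id + num * id * ( id ) ) $]
Step 11: shift +. Stack=[( E +] ptr=5 lookahead=id remaining=[id + num * id * ( id ) ) $]
Step 12: shift id. Stack=[( E + id] ptr=6 lookahead=+ remaining=[+ num * id * ( id ) ) $]
Step 13: reduce F->id. Stack=[( E + F] ptr=6 lookahead=+ remaining=[+ num * id * ( id ) ) $]
Step 14: reduce T->F. Stack=[( E + T] ptr=6 lookahead=+ remaining=[+ num * id * ( id ) ) $]
Step 15: reduce E->E + T. Stack=[( E] ptr=6 lookahead=+ remaining=[+ num * id * ( id ) ) $]
Step 16: shift +. Stack=[( E +] ptr=7 lookahead=num remaining=[num * id * ( id ) ) $]
Step 17: shift num. Stack=[( E + num] ptr=8 lookahead=* remaining=[* id * ( id ) ) $]
Step 18: reduce F->num. Stack=[( E + F] ptr=8 lookahead=* remaining=[* id * ( id ) ) $]
Step 19: reduce T->F. Stack=[( E + T] ptr=8 lookahead=* remaining=[* id * ( id ) ) $]
Step 20: shift *. Stack=[( E + T *] ptr=9 lookahead=id remaining=[id * ( id ) ) $]
Step 21: shift id. Stack=[( E + T * id] ptr=10 lookahead=* remaining=[* ( id ) ) $]
Step 22: reduce F->id. Stack=[( E + T * F] ptr=10 lookahead=* remaining=[* ( id ) ) $]
Step 23: reduce T->T * F. Stack=[( E + T] ptr=10 lookahead=* remaining=[* ( id ) ) $]
Step 24: shift *. Stack=[( E + T *] ptr=11 lookahead=( remaining=[( id ) ) $]
Step 25: shift (. Stack=[( E + T * (] ptr=12 lookahead=id remaining=[id ) ) $]
Step 26: shift id. Stack=[( E + T * ( id] ptr=13 lookahead=) remaining=[) ) $]
Step 27: reduce F->id. Stack=[( E + T * ( F] ptr=13 lookahead=) remaining=[) ) $]
Step 28: reduce T->F. Stack=[( E + T * ( T] ptr=13 lookahead=) remaining=[) ) $]
Step 29: reduce E->T. Stack=[( E + T * ( E] ptr=13 lookahead=) remaining=[) ) $]
Step 30: shift ). Stack=[( E + T * ( E )] ptr=14 lookahead=) remaining=[) $]
Step 31: reduce F->( E ). Stack=[( E + T * F] ptr=14 lookahead=) remaining=[) $]
Step 32: reduce T->T * F. Stack=[( E + T] ptr=14 lookahead=) remaining=[) $]
Step 33: reduce E->E + T. Stack=[( E] ptr=14 lookahead=) remaining=[) $]
Step 34: shift ). Stack=[( E )] ptr=15 lookahead=$ remaining=[$]
Step 35: reduce F->( E ). Stack=[F] ptr=15 lookahead=$ remaining=[$]
Step 36: reduce T->F. Stack=[T] ptr=15 lookahead=$ remaining=[$]
Step 37: reduce E->T. Stack=[E] ptr=15 lookahead=$ remaining=[$]
Step 38: accept. Stack=[E] ptr=15 lookahead=$ remaining=[$]

Answer: 38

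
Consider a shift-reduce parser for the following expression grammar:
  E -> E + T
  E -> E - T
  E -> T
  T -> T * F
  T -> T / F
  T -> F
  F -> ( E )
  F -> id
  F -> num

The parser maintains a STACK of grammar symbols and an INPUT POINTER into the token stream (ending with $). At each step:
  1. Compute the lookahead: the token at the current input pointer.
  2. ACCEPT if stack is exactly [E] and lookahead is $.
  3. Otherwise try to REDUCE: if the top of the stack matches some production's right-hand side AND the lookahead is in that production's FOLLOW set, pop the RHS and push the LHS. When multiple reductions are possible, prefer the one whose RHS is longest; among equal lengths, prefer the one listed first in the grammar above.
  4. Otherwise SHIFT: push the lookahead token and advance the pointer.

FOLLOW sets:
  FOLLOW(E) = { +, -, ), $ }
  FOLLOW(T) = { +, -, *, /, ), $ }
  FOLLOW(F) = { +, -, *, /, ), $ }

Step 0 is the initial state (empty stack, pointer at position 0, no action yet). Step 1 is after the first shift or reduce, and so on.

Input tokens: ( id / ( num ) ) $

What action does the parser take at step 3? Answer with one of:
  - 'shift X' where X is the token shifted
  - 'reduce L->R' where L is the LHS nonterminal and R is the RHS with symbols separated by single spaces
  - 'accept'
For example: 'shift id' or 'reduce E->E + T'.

Step 1: shift (. Stack=[(] ptr=1 lookahead=id remaining=[id / ( num ) ) $]
Step 2: shift id. Stack=[( id] ptr=2 lookahead=/ remaining=[/ ( num ) ) $]
Step 3: reduce F->id. Stack=[( F] ptr=2 lookahead=/ remaining=[/ ( num ) ) $]

Answer: reduce F->id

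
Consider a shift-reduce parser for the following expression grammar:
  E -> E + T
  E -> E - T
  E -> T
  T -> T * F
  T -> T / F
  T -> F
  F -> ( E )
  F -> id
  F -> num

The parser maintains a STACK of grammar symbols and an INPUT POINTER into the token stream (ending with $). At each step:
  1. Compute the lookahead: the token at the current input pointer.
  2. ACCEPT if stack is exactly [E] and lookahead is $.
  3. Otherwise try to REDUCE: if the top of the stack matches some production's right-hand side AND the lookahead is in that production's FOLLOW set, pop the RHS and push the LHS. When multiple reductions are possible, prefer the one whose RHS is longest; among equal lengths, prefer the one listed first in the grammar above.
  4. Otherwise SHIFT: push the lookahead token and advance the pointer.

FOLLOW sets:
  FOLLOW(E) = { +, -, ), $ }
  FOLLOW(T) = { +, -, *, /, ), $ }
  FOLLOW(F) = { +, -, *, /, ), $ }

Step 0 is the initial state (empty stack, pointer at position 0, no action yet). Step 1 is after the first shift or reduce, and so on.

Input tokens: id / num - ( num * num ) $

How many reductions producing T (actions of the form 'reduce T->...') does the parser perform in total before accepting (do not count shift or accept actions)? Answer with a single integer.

Answer: 5

Derivation:
Step 1: shift id. Stack=[id] ptr=1 lookahead=/ remaining=[/ num - ( num * num ) $]
Step 2: reduce F->id. Stack=[F] ptr=1 lookahead=/ remaining=[/ num - ( num * num ) $]
Step 3: reduce T->F. Stack=[T] ptr=1 lookahead=/ remaining=[/ num - ( num * num ) $]
Step 4: shift /. Stack=[T /] ptr=2 lookahead=num remaining=[num - ( num * num ) $]
Step 5: shift num. Stack=[T / num] ptr=3 lookahead=- remaining=[- ( num * num ) $]
Step 6: reduce F->num. Stack=[T / F] ptr=3 lookahead=- remaining=[- ( num * num ) $]
Step 7: reduce T->T / F. Stack=[T] ptr=3 lookahead=- remaining=[- ( num * num ) $]
Step 8: reduce E->T. Stack=[E] ptr=3 lookahead=- remaining=[- ( num * num ) $]
Step 9: shift -. Stack=[E -] ptr=4 lookahead=( remaining=[( num * num ) $]
Step 10: shift (. Stack=[E - (] ptr=5 lookahead=num remaining=[num * num ) $]
Step 11: shift num. Stack=[E - ( num] ptr=6 lookahead=* remaining=[* num ) $]
Step 12: reduce F->num. Stack=[E - ( F] ptr=6 lookahead=* remaining=[* num ) $]
Step 13: reduce T->F. Stack=[E - ( T] ptr=6 lookahead=* remaining=[* num ) $]
Step 14: shift *. Stack=[E - ( T *] ptr=7 lookahead=num remaining=[num ) $]
Step 15: shift num. Stack=[E - ( T * num] ptr=8 lookahead=) remaining=[) $]
Step 16: reduce F->num. Stack=[E - ( T * F] ptr=8 lookahead=) remaining=[) $]
Step 17: reduce T->T * F. Stack=[E - ( T] ptr=8 lookahead=) remaining=[) $]
Step 18: reduce E->T. Stack=[E - ( E] ptr=8 lookahead=) remaining=[) $]
Step 19: shift ). Stack=[E - ( E )] ptr=9 lookahead=$ remaining=[$]
Step 20: reduce F->( E ). Stack=[E - F] ptr=9 lookahead=$ remaining=[$]
Step 21: reduce T->F. Stack=[E - T] ptr=9 lookahead=$ remaining=[$]
Step 22: reduce E->E - T. Stack=[E] ptr=9 lookahead=$ remaining=[$]
Step 23: accept. Stack=[E] ptr=9 lookahead=$ remaining=[$]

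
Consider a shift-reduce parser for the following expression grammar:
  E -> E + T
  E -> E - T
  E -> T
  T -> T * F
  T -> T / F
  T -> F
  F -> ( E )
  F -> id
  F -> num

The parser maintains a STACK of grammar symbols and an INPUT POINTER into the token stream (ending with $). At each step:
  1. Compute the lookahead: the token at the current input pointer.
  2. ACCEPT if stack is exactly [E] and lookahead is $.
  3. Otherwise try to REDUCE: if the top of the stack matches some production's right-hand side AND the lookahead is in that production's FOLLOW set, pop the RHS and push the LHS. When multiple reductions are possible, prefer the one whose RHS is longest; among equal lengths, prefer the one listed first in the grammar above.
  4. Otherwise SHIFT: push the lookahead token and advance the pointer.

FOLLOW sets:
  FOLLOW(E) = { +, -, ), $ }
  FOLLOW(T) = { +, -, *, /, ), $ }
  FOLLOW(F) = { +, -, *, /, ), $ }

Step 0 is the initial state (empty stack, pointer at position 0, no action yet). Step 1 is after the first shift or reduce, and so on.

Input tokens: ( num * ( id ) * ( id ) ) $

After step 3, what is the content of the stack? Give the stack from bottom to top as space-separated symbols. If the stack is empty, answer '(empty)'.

Step 1: shift (. Stack=[(] ptr=1 lookahead=num remaining=[num * ( id ) * ( id ) ) $]
Step 2: shift num. Stack=[( num] ptr=2 lookahead=* remaining=[* ( id ) * ( id ) ) $]
Step 3: reduce F->num. Stack=[( F] ptr=2 lookahead=* remaining=[* ( id ) * ( id ) ) $]

Answer: ( F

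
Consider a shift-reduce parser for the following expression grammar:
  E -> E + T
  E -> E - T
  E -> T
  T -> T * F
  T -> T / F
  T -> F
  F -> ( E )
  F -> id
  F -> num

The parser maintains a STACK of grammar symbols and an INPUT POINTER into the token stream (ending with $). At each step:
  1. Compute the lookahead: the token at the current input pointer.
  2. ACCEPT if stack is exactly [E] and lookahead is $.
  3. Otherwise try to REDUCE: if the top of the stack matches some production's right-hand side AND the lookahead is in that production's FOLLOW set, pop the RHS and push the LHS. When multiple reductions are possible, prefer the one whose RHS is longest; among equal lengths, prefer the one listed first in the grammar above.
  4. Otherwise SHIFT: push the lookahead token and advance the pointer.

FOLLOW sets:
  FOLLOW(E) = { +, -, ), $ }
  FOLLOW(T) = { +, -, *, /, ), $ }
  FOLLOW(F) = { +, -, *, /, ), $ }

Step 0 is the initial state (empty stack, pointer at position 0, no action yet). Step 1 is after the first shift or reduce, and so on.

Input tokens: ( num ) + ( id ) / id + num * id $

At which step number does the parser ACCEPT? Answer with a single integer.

Answer: 33

Derivation:
Step 1: shift (. Stack=[(] ptr=1 lookahead=num remaining=[num ) + ( id ) / id + num * id $]
Step 2: shift num. Stack=[( num] ptr=2 lookahead=) remaining=[) + ( id ) / id + num * id $]
Step 3: reduce F->num. Stack=[( F] ptr=2 lookahead=) remaining=[) + ( id ) / id + num * id $]
Step 4: reduce T->F. Stack=[( T] ptr=2 lookahead=) remaining=[) + ( id ) / id + num * id $]
Step 5: reduce E->T. Stack=[( E] ptr=2 lookahead=) remaining=[) + ( id ) / id + num * id $]
Step 6: shift ). Stack=[( E )] ptr=3 lookahead=+ remaining=[+ ( id ) / id + num * id $]
Step 7: reduce F->( E ). Stack=[F] ptr=3 lookahead=+ remaining=[+ ( id ) / id + num * id $]
Step 8: reduce T->F. Stack=[T] ptr=3 lookahead=+ remaining=[+ ( id ) / id + num * id $]
Step 9: reduce E->T. Stack=[E] ptr=3 lookahead=+ remaining=[+ ( id ) / id + num * id $]
Step 10: shift +. Stack=[E +] ptr=4 lookahead=( remaining=[( id ) / id + num * id $]
Step 11: shift (. Stack=[E + (] ptr=5 lookahead=id remaining=[id ) / id + num * id $]
Step 12: shift id. Stack=[E + ( id] ptr=6 lookahead=) remaining=[) / id + num * id $]
Step 13: reduce F->id. Stack=[E + ( F] ptr=6 lookahead=) remaining=[) / id + num * id $]
Step 14: reduce T->F. Stack=[E + ( T] ptr=6 lookahead=) remaining=[) / id + num * id $]
Step 15: reduce E->T. Stack=[E + ( E] ptr=6 lookahead=) remaining=[) / id + num * id $]
Step 16: shift ). Stack=[E + ( E )] ptr=7 lookahead=/ remaining=[/ id + num * id $]
Step 17: reduce F->( E ). Stack=[E + F] ptr=7 lookahead=/ remaining=[/ id + num * id $]
Step 18: reduce T->F. Stack=[E + T] ptr=7 lookahead=/ remaining=[/ id + num * id $]
Step 19: shift /. Stack=[E + T /] ptr=8 lookahead=id remaining=[id + num * id $]
Step 20: shift id. Stack=[E + T / id] ptr=9 lookahead=+ remaining=[+ num * id $]
Step 21: reduce F->id. Stack=[E + T / F] ptr=9 lookahead=+ remaining=[+ num * id $]
Step 22: reduce T->T / F. Stack=[E + T] ptr=9 lookahead=+ remaining=[+ num * id $]
Step 23: reduce E->E + T. Stack=[E] ptr=9 lookahead=+ remaining=[+ num * id $]
Step 24: shift +. Stack=[E +] ptr=10 lookahead=num remaining=[num * id $]
Step 25: shift num. Stack=[E + num] ptr=11 lookahead=* remaining=[* id $]
Step 26: reduce F->num. Stack=[E + F] ptr=11 lookahead=* remaining=[* id $]
Step 27: reduce T->F. Stack=[E + T] ptr=11 lookahead=* remaining=[* id $]
Step 28: shift *. Stack=[E + T *] ptr=12 lookahead=id remaining=[id $]
Step 29: shift id. Stack=[E + T * id] ptr=13 lookahead=$ remaining=[$]
Step 30: reduce F->id. Stack=[E + T * F] ptr=13 lookahead=$ remaining=[$]
Step 31: reduce T->T * F. Stack=[E + T] ptr=13 lookahead=$ remaining=[$]
Step 32: reduce E->E + T. Stack=[E] ptr=13 lookahead=$ remaining=[$]
Step 33: accept. Stack=[E] ptr=13 lookahead=$ remaining=[$]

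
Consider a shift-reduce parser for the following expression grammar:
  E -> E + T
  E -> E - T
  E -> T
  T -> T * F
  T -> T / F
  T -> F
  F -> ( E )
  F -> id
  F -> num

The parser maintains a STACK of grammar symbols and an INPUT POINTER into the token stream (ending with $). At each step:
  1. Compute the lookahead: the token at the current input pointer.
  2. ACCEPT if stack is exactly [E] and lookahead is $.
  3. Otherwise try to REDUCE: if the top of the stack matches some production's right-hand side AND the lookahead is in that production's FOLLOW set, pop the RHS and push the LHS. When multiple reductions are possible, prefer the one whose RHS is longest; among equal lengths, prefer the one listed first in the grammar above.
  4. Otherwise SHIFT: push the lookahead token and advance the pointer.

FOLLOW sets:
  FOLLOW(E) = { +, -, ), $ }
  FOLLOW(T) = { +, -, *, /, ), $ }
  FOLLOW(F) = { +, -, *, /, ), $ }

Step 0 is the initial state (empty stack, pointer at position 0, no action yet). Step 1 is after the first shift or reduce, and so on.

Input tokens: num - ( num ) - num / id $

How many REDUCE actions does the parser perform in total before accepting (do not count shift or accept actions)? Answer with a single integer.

Answer: 14

Derivation:
Step 1: shift num. Stack=[num] ptr=1 lookahead=- remaining=[- ( num ) - num / id $]
Step 2: reduce F->num. Stack=[F] ptr=1 lookahead=- remaining=[- ( num ) - num / id $]
Step 3: reduce T->F. Stack=[T] ptr=1 lookahead=- remaining=[- ( num ) - num / id $]
Step 4: reduce E->T. Stack=[E] ptr=1 lookahead=- remaining=[- ( num ) - num / id $]
Step 5: shift -. Stack=[E -] ptr=2 lookahead=( remaining=[( num ) - num / id $]
Step 6: shift (. Stack=[E - (] ptr=3 lookahead=num remaining=[num ) - num / id $]
Step 7: shift num. Stack=[E - ( num] ptr=4 lookahead=) remaining=[) - num / id $]
Step 8: reduce F->num. Stack=[E - ( F] ptr=4 lookahead=) remaining=[) - num / id $]
Step 9: reduce T->F. Stack=[E - ( T] ptr=4 lookahead=) remaining=[) - num / id $]
Step 10: reduce E->T. Stack=[E - ( E] ptr=4 lookahead=) remaining=[) - num / id $]
Step 11: shift ). Stack=[E - ( E )] ptr=5 lookahead=- remaining=[- num / id $]
Step 12: reduce F->( E ). Stack=[E - F] ptr=5 lookahead=- remaining=[- num / id $]
Step 13: reduce T->F. Stack=[E - T] ptr=5 lookahead=- remaining=[- num / id $]
Step 14: reduce E->E - T. Stack=[E] ptr=5 lookahead=- remaining=[- num / id $]
Step 15: shift -. Stack=[E -] ptr=6 lookahead=num remaining=[num / id $]
Step 16: shift num. Stack=[E - num] ptr=7 lookahead=/ remaining=[/ id $]
Step 17: reduce F->num. Stack=[E - F] ptr=7 lookahead=/ remaining=[/ id $]
Step 18: reduce T->F. Stack=[E - T] ptr=7 lookahead=/ remaining=[/ id $]
Step 19: shift /. Stack=[E - T /] ptr=8 lookahead=id remaining=[id $]
Step 20: shift id. Stack=[E - T / id] ptr=9 lookahead=$ remaining=[$]
Step 21: reduce F->id. Stack=[E - T / F] ptr=9 lookahead=$ remaining=[$]
Step 22: reduce T->T / F. Stack=[E - T] ptr=9 lookahead=$ remaining=[$]
Step 23: reduce E->E - T. Stack=[E] ptr=9 lookahead=$ remaining=[$]
Step 24: accept. Stack=[E] ptr=9 lookahead=$ remaining=[$]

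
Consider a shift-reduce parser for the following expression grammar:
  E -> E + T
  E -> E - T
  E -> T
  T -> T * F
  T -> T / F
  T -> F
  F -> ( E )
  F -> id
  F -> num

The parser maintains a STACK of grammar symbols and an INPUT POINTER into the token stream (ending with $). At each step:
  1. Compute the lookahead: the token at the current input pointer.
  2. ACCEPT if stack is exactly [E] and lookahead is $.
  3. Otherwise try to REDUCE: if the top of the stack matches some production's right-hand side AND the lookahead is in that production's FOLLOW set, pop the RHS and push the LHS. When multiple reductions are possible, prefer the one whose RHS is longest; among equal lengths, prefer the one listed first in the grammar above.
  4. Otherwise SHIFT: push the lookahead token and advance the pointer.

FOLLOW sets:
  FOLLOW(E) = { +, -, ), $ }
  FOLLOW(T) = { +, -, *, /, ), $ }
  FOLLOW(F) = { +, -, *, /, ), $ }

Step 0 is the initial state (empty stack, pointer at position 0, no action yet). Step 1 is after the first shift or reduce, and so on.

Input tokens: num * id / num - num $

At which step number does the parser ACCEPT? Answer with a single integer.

Step 1: shift num. Stack=[num] ptr=1 lookahead=* remaining=[* id / num - num $]
Step 2: reduce F->num. Stack=[F] ptr=1 lookahead=* remaining=[* id / num - num $]
Step 3: reduce T->F. Stack=[T] ptr=1 lookahead=* remaining=[* id / num - num $]
Step 4: shift *. Stack=[T *] ptr=2 lookahead=id remaining=[id / num - num $]
Step 5: shift id. Stack=[T * id] ptr=3 lookahead=/ remaining=[/ num - num $]
Step 6: reduce F->id. Stack=[T * F] ptr=3 lookahead=/ remaining=[/ num - num $]
Step 7: reduce T->T * F. Stack=[T] ptr=3 lookahead=/ remaining=[/ num - num $]
Step 8: shift /. Stack=[T /] ptr=4 lookahead=num remaining=[num - num $]
Step 9: shift num. Stack=[T / num] ptr=5 lookahead=- remaining=[- num $]
Step 10: reduce F->num. Stack=[T / F] ptr=5 lookahead=- remaining=[- num $]
Step 11: reduce T->T / F. Stack=[T] ptr=5 lookahead=- remaining=[- num $]
Step 12: reduce E->T. Stack=[E] ptr=5 lookahead=- remaining=[- num $]
Step 13: shift -. Stack=[E -] ptr=6 lookahead=num remaining=[num $]
Step 14: shift num. Stack=[E - num] ptr=7 lookahead=$ remaining=[$]
Step 15: reduce F->num. Stack=[E - F] ptr=7 lookahead=$ remaining=[$]
Step 16: reduce T->F. Stack=[E - T] ptr=7 lookahead=$ remaining=[$]
Step 17: reduce E->E - T. Stack=[E] ptr=7 lookahead=$ remaining=[$]
Step 18: accept. Stack=[E] ptr=7 lookahead=$ remaining=[$]

Answer: 18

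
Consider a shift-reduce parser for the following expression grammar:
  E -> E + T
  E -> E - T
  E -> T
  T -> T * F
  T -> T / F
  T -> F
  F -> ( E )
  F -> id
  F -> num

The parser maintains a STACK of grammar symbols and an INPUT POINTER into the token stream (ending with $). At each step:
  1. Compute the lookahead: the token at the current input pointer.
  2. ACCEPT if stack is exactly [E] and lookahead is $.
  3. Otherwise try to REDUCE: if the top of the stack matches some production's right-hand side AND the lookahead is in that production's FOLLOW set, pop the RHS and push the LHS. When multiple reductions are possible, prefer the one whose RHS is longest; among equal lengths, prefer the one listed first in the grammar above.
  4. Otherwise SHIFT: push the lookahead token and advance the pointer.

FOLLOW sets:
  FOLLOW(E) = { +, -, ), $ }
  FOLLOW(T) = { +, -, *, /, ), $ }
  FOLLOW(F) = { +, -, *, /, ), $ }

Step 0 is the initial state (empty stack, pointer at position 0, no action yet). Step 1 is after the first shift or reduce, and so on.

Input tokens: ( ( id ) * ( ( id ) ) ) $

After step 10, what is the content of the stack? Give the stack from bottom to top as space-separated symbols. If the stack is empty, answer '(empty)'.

Answer: ( T *

Derivation:
Step 1: shift (. Stack=[(] ptr=1 lookahead=( remaining=[( id ) * ( ( id ) ) ) $]
Step 2: shift (. Stack=[( (] ptr=2 lookahead=id remaining=[id ) * ( ( id ) ) ) $]
Step 3: shift id. Stack=[( ( id] ptr=3 lookahead=) remaining=[) * ( ( id ) ) ) $]
Step 4: reduce F->id. Stack=[( ( F] ptr=3 lookahead=) remaining=[) * ( ( id ) ) ) $]
Step 5: reduce T->F. Stack=[( ( T] ptr=3 lookahead=) remaining=[) * ( ( id ) ) ) $]
Step 6: reduce E->T. Stack=[( ( E] ptr=3 lookahead=) remaining=[) * ( ( id ) ) ) $]
Step 7: shift ). Stack=[( ( E )] ptr=4 lookahead=* remaining=[* ( ( id ) ) ) $]
Step 8: reduce F->( E ). Stack=[( F] ptr=4 lookahead=* remaining=[* ( ( id ) ) ) $]
Step 9: reduce T->F. Stack=[( T] ptr=4 lookahead=* remaining=[* ( ( id ) ) ) $]
Step 10: shift *. Stack=[( T *] ptr=5 lookahead=( remaining=[( ( id ) ) ) $]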